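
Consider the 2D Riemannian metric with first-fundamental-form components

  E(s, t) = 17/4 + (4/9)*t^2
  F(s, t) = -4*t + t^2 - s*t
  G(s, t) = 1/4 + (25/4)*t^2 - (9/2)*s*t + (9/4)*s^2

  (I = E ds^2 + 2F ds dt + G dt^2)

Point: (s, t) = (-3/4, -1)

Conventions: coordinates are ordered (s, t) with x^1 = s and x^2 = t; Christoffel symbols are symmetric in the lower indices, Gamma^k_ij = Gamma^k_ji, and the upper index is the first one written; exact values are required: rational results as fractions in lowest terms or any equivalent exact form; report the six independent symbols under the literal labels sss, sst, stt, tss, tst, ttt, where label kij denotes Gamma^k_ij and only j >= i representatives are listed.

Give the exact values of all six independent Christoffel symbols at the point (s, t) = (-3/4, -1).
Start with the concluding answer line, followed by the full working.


Answer: Gamma_sss = -14144/5873, Gamma_sst = -10004/5873, Gamma_stt = -56493/23492, Gamma_tss = 140608/52857, Gamma_tst = 10436/5873, Gamma_ttt = 7568/5873

E = 169/36, F = 17/4, G = 281/64 at the point
E_s = 0, E_t = -8/9, F_s = 1, F_t = -21/4, G_s = 9/8, G_t = -73/8
EG - F^2 = 5873/2304;  g^inv = (2304/5873) * [[281/64, -17/4], [-17/4, 169/36]]
first-kind symbols [ij,l] = (1/2)(d_i g_jl + d_j g_il - d_l g_ij): [ss,s] = E_s/2 = 0, [ss,t] = F_s - E_t/2 = 13/9, [st,s] = E_t/2 = -4/9, [st,t] = G_s/2 = 9/16, [tt,s] = F_t - G_s/2 = -93/16, [tt,t] = G_t/2 = -73/16
Gamma^s_ij = (G*[ij,s] - F*[ij,t])/(EG - F^2), Gamma^t_ij = (E*[ij,t] - F*[ij,s])/(EG - F^2)


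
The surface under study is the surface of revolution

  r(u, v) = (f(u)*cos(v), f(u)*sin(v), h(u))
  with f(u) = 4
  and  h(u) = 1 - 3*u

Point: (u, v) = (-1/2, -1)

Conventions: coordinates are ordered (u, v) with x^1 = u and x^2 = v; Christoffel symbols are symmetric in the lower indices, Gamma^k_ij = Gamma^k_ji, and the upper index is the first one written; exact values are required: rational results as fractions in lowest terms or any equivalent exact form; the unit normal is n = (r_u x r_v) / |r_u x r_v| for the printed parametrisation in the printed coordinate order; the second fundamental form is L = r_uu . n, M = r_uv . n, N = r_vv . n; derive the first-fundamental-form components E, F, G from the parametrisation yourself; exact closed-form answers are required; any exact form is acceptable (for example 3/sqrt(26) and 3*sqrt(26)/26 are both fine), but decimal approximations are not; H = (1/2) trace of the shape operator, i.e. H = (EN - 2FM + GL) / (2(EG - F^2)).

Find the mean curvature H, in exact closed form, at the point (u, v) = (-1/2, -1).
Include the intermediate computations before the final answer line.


f = 4, f' = 0, f'' = 0, h' = -3, h'' = 0
E = 9, F = 0, G = 16; answer radicand W^2 = 9
unnormalised second-form numerators: l = 0, m = 0, n = -12; L = l/sqrt(9), and similarly M = m/sqrt(W^2), N = n/sqrt(W^2)
H = (E*n - 2*F*m + G*l) / (2*(EG - F^2)*sqrt(W^2)); E*n - 2*F*m + G*l = -108, EG - F^2 = 144, so H = (-3/8)/sqrt(9)

Answer: H = -1/8


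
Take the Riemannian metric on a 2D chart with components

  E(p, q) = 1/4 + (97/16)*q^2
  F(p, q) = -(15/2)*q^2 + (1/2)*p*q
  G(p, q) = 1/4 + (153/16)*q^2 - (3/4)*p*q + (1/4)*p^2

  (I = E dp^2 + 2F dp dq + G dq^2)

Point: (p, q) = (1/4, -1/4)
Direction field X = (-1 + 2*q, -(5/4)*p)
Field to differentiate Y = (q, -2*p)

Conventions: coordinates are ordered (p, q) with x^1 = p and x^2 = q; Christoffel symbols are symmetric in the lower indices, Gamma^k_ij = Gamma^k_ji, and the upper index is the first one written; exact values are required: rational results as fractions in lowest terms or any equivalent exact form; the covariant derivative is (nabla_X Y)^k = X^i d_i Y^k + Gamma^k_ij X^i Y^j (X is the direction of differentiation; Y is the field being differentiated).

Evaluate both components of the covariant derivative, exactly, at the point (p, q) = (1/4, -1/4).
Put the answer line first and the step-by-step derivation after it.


Answer: (nabla_X Y)^p = -305615/169032, (nabla_X Y)^q = 208505/84516

E = 161/256, F = -1/2, G = 233/256 at the point
E_p = 0, E_q = -97/32, F_p = -1/8, F_q = 31/8, G_p = 5/16, G_q = -159/32
EG - F^2 = 21129/65536;  g^inv = (65536/21129) * [[233/256, 1/2], [1/2, 161/256]]
first-kind symbols [ij,l] = (1/2)(d_i g_jl + d_j g_il - d_l g_ij): [pp,p] = E_p/2 = 0, [pp,q] = F_p - E_q/2 = 89/64, [pq,p] = E_q/2 = -97/64, [pq,q] = G_p/2 = 5/32, [qq,p] = F_q - G_p/2 = 119/32, [qq,q] = G_q/2 = -159/64
Gamma^p_ij = (G*[ij,p] - F*[ij,q])/(EG - F^2), Gamma^q_ij = (E*[ij,q] - F*[ij,p])/(EG - F^2)
Gamma_ppp = 45568/21129, Gamma_ppq = -28428/7043, Gamma_pqq = 140408/21129, Gamma_qpp = 57316/21129, Gamma_qpq = -14408/7043, Gamma_qqq = 19460/21129
X = (-3/2, -5/16), Y = (-1/4, -1/2) at the point


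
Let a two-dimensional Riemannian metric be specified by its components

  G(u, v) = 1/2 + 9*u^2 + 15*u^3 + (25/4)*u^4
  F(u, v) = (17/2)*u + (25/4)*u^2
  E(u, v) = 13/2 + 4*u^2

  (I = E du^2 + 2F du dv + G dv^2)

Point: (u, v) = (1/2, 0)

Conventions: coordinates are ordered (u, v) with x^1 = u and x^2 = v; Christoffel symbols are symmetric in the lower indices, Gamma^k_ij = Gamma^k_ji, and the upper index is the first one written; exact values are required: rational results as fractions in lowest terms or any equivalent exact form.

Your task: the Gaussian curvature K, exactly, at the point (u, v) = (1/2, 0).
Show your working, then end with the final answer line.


E = 15/2, F = 93/16, G = 321/64, EG - F^2 = 981/256 at the point
E_u = 4, E_v = 0, F_u = 59/4, F_v = 0, G_u = 187/8, G_v = 0
E_vv = 0, F_uv = 0, G_uu = 327/4
Compute both Brioschi determinants and normalise by (EG - F^2)^2.
M1 = [[-E_vv/2 + F_uv - G_uu/2, E_u/2, F_u - E_v/2], [F_v - G_u/2, E, F], [G_v/2, F, G]] = [[-327/8, 2, 59/4], [-187/16, 15/2, 93/16], [0, 93/16, 321/64]]; det M1 = -2132817/2048
M2 = [[0, E_v/2, G_u/2], [E_v/2, E, F], [G_u/2, F, G]] = [[0, 0, 187/16], [0, 15/2, 93/16], [187/16, 93/16, 321/64]]; det M2 = -524535/512
det M1 - det M2 = -34677/2048; K = -34677/2048 / (981/256)^2 = -123296/106929

Answer: K = -123296/106929


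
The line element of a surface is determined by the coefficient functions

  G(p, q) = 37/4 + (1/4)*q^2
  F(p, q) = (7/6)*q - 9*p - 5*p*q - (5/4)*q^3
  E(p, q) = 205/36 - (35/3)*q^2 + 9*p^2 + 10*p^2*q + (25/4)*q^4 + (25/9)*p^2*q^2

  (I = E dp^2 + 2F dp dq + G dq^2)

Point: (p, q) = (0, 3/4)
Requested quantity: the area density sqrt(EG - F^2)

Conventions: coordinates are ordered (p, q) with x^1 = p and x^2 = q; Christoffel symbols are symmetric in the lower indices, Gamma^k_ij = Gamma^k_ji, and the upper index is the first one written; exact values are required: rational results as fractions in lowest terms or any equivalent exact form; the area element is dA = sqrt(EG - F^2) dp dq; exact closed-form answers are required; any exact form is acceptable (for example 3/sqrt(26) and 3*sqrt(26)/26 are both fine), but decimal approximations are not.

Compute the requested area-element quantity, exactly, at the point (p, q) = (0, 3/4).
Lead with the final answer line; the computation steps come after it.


Answer: sqrt(EG - F^2) = sqrt(379621)/192

E = 10225/9216, F = 89/256, G = 601/64; EG - F^2 = 379621/36864


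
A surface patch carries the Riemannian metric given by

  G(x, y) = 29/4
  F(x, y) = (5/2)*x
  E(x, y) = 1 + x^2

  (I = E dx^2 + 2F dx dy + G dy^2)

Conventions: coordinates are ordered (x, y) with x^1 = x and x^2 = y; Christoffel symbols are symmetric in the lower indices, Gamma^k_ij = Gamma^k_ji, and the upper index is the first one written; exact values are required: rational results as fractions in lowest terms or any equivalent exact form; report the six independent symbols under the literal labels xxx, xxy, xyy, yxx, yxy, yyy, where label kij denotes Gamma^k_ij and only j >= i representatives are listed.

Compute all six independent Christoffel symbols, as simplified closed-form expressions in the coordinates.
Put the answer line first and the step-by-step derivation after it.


Answer: Gamma_xxx = 4*x/(4*x^2 + 29), Gamma_xxy = 0, Gamma_xyy = 0, Gamma_yxx = 10/(4*x^2 + 29), Gamma_yxy = 0, Gamma_yyy = 0

E = 1 + x^2; F = (5/2)*x; G = 29/4
Gamma^k_ij = (1/2) g^{kl} (d_i g_jl + d_j g_il - d_l g_ij), with g^inv = (1/(EG-F^2)) [[G, -F], [-F, E]]
first partials: E_x = 2*x, E_y = 0, F_x = 5/2, F_y = 0, G_x = 0, G_y = 0
D = EG - F^2 = 29/4 + x^2
expanded: Gamma^x_xx = (G E_x - 2F F_x + F E_y)/(2D), Gamma^x_xy = (G E_y - F G_x)/(2D), Gamma^x_yy = (2G F_y - G G_x - F G_y)/(2D), Gamma^y_xx = (2E F_x - E E_y - F E_x)/(2D), Gamma^y_xy = (E G_x - F E_y)/(2D), Gamma^y_yy = (E G_y - 2F F_y + F G_x)/(2D); substitute and cancel common factors


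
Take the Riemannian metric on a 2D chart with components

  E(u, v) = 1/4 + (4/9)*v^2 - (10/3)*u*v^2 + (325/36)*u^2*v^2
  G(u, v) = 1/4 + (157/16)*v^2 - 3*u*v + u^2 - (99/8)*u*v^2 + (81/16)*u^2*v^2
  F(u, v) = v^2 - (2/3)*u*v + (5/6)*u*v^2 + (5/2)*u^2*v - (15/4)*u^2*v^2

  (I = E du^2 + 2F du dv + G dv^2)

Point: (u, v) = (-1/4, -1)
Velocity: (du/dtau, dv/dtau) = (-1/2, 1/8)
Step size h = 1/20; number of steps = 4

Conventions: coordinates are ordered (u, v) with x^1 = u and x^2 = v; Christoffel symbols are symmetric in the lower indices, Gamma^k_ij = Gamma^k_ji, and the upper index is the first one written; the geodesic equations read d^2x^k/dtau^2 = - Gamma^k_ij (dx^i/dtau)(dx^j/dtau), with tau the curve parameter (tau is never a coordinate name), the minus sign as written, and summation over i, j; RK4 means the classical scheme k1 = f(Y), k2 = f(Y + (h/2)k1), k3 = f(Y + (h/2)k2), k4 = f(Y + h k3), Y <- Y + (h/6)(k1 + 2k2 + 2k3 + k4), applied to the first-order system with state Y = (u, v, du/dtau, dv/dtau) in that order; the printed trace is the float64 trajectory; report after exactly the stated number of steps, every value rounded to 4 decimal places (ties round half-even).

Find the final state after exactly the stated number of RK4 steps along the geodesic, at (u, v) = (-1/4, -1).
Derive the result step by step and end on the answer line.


f(Y) = (du/dtau, dv/dtau, -Gamma^u_ij Y'^i Y'^j, -Gamma^v_ij Y'^i Y'^j) with the Gammas evaluated at the stage position; h = 0.050000; intermediate values shown to 6 dp
step 0: u = -0.2500, v = -1.0000, du/dtau = -0.5000, dv/dtau = 0.1250
step 1:
  k1: at (u, v) = (-0.250000, -1.000000), (du/dtau, dv/dtau) = (-0.500000, 0.125000); Gamma_uuu = -1.936164, Gamma_uuv = -0.827842, Gamma_uvv = 2.704858, Gamma_vuu = 0.541315, Gamma_vuv = -0.470006, Gamma_vvv = -1.054473; k1 = (-0.500000, 0.125000, 0.338297, -0.177603)
  k2: at (u, v) = (-0.262500, -0.996875), (du/dtau, dv/dtau) = (-0.491543, 0.120560); Gamma_uuu = -1.883972, Gamma_uuv = -0.850389, Gamma_uvv = 2.625773, Gamma_vuu = 0.545859, Gamma_vuv = -0.473503, Gamma_vvv = -1.044284; k2 = (-0.491543, 0.120560, 0.316241, -0.172829)
  k3: at (u, v) = (-0.262289, -0.996986), (du/dtau, dv/dtau) = (-0.492094, 0.120679); Gamma_uuu = -1.884870, Gamma_uuv = -0.849971, Gamma_uvv = 2.627142, Gamma_vuu = 0.545765, Gamma_vuv = -0.473445, Gamma_vvv = -1.044398; k3 = (-0.492094, 0.120679, 0.317221, -0.173182)
  k4: at (u, v) = (-0.274605, -0.993966), (du/dtau, dv/dtau) = (-0.484139, 0.116341); Gamma_uuu = -1.835015, Gamma_uuv = -0.871249, Gamma_uvv = 2.554274, Gamma_vuu = 0.550527, Gamma_vuv = -0.477104, Gamma_vvv = -1.034950; k4 = (-0.484139, 0.116341, 0.297391, -0.168776)
  Y <- Y + (h/6)(k1 + 2k2 + 2k3 + k4): u = -0.2746, v = -0.9940, du/dtau = -0.4841, dv/dtau = 0.1163
step 2:
  k1: at (u, v) = (-0.274595, -0.993968), (du/dtau, dv/dtau) = (-0.484145, 0.116347); Gamma_uuu = -1.835053, Gamma_uuv = -0.871233, Gamma_uvv = 2.554329, Gamma_vuu = 0.550523, Gamma_vuv = -0.477101, Gamma_vvv = -1.034957; k1 = (-0.484145, 0.116347, 0.297402, -0.168780)
  k2: at (u, v) = (-0.286699, -0.991060), (du/dtau, dv/dtau) = (-0.476710, 0.112127); Gamma_uuu = -1.787536, Gamma_uuv = -0.891298, Gamma_uvv = 2.487286, Gamma_vuu = 0.555472, Gamma_vuv = -0.480895, Gamma_vvv = -1.026197; k2 = (-0.476710, 0.112127, 0.279667, -0.164740)
  k3: at (u, v) = (-0.286513, -0.991165), (du/dtau, dv/dtau) = (-0.477153, 0.112228); Gamma_uuu = -1.788284, Gamma_uuv = -0.890947, Gamma_uvv = 2.488352, Gamma_vuu = 0.555377, Gamma_vuv = -0.480837, Gamma_vvv = -1.026271; k3 = (-0.477153, 0.112228, 0.280386, -0.165017)
  k4: at (u, v) = (-0.298453, -0.988357), (du/dtau, dv/dtau) = (-0.470126, 0.108096); Gamma_uuu = -1.742766, Gamma_uuv = -0.909993, Gamma_uvv = 2.426243, Gamma_vuu = 0.560505, Gamma_vuv = -0.484758, Gamma_vvv = -1.018079; k4 = (-0.470126, 0.108096, 0.264344, -0.161255)
  Y <- Y + (h/6)(k1 + 2k2 + 2k3 + k4): u = -0.2984, v = -0.9884, du/dtau = -0.4701, dv/dtau = 0.1081
step 3:
  k1: at (u, v) = (-0.298445, -0.988359), (du/dtau, dv/dtau) = (-0.470129, 0.108100); Gamma_uuu = -1.742795, Gamma_uuv = -0.909981, Gamma_uvv = 2.426282, Gamma_vuu = 0.560501, Gamma_vuv = -0.484756, Gamma_vvv = -1.018084; k1 = (-0.470129, 0.108100, 0.264350, -0.161258)
  k2: at (u, v) = (-0.310198, -0.985656), (du/dtau, dv/dtau) = (-0.463521, 0.104069); Gamma_uuu = -1.699267, Gamma_uuv = -0.928049, Gamma_uvv = 2.368809, Gamma_vuu = 0.565780, Gamma_vuv = -0.488782, Gamma_vvv = -1.010418; k2 = (-0.463521, 0.104069, 0.249900, -0.157771)
  k3: at (u, v) = (-0.310033, -0.985757), (du/dtau, dv/dtau) = (-0.463882, 0.104156); Gamma_uuu = -1.699899, Gamma_uuv = -0.927747, Gamma_uvv = 2.369654, Gamma_vuu = 0.565685, Gamma_vuv = -0.488726, Gamma_vvv = -1.010464; k3 = (-0.463882, 0.104156, 0.250438, -0.157992)
  k4: at (u, v) = (-0.321639, -0.983151), (du/dtau, dv/dtau) = (-0.457608, 0.100201); Gamma_uuu = -1.658092, Gamma_uuv = -0.944981, Gamma_uvv = 2.316158, Gamma_vuu = 0.571108, Gamma_vuv = -0.492853, Gamma_vvv = -1.003238; k4 = (-0.457608, 0.100201, 0.237298, -0.154717)
  Y <- Y + (h/6)(k1 + 2k2 + 2k3 + k4): u = -0.3216, v = -0.9832, du/dtau = -0.4576, dv/dtau = 0.1002
step 4:
  k1: at (u, v) = (-0.321633, -0.983152), (du/dtau, dv/dtau) = (-0.457610, 0.100205); Gamma_uuu = -1.658115, Gamma_uuv = -0.944971, Gamma_uvv = 2.316186, Gamma_vuu = 0.571105, Gamma_vuv = -0.492851, Gamma_vvv = -1.003242; k1 = (-0.457610, 0.100205, 0.237301, -0.154719)
  k2: at (u, v) = (-0.333073, -0.980647), (du/dtau, dv/dtau) = (-0.451678, 0.096337); Gamma_uuu = -1.618017, Gamma_uuv = -0.961401, Gamma_uvv = 2.266439, Gamma_vuu = 0.576650, Gamma_vuv = -0.497061, Gamma_vvv = -0.996424; k2 = (-0.451678, 0.096337, 0.225395, -0.151654)
  k3: at (u, v) = (-0.332925, -0.980744), (du/dtau, dv/dtau) = (-0.451975, 0.096413); Gamma_uuu = -1.618558, Gamma_uuv = -0.961136, Gamma_uvv = 2.267120, Gamma_vuu = 0.576556, Gamma_vuv = -0.497005, Gamma_vvv = -0.996449; k3 = (-0.451975, 0.096413, 0.225802, -0.151833)
  k4: at (u, v) = (-0.344232, -0.978332), (du/dtau, dv/dtau) = (-0.446320, 0.092613); Gamma_uuu = -1.579954, Gamma_uuv = -0.976870, Gamma_uvv = 2.220623, Gamma_vuu = 0.582216, Gamma_vuv = -0.501295, Gamma_vvv = -0.989975; k4 = (-0.446320, 0.092613, 0.214925, -0.148929)
  Y <- Y + (h/6)(k1 + 2k2 + 2k3 + k4): u = -0.3442, v = -0.9783, du/dtau = -0.4463, dv/dtau = 0.0926

Answer: u = -0.3442, v = -0.9783, du/dtau = -0.4463, dv/dtau = 0.0926


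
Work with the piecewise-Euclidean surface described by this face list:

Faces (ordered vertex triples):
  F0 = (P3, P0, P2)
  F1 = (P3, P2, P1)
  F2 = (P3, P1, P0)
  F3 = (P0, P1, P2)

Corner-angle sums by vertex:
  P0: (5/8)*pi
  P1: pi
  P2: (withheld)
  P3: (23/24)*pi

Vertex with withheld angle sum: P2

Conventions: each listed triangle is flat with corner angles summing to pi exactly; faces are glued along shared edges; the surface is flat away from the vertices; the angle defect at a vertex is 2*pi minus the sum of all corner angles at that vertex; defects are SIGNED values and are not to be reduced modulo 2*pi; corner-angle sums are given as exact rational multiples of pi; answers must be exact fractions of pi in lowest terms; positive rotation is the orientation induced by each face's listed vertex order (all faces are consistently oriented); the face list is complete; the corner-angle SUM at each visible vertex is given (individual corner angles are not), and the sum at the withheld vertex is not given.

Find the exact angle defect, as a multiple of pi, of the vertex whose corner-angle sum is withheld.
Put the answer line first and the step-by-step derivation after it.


Answer: defect(P2) = (7/12)*pi

V = 4, E = 6, F = 4; chi = V - E + F = 2
Gauss-Bonnet: total defect = 2*pi*chi = 4*pi; visible defects sum to (41/12)*pi


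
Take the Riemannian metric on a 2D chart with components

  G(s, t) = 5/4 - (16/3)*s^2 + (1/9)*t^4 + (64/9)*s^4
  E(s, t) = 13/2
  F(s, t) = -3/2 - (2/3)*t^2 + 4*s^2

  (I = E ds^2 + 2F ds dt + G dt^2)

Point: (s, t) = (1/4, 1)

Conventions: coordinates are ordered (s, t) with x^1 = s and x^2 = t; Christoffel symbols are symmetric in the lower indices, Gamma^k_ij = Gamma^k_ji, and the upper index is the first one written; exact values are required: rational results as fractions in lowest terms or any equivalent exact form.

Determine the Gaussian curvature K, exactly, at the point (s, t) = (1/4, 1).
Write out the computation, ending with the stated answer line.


E = 13/2, F = -23/12, G = 19/18, EG - F^2 = 51/16 at the point
E_s = 0, E_t = 0, F_s = 2, F_t = -4/3, G_s = -20/9, G_t = 4/9
E_tt = 0, F_st = 0, G_ss = -16/3
Brioschi: K = (det M1 - det M2) / (EG - F^2)^2 with the standard first/second-derivative matrices M1, M2.
M1 = [[-E_tt/2 + F_st - G_ss/2, E_s/2, F_s - E_t/2], [F_t - G_s/2, E, F], [G_t/2, F, G]] = [[8/3, 0, 2], [-2/9, 13/2, -23/12], [2/9, -23/12, 19/18]]; det M1 = 349/54
M2 = [[0, E_t/2, G_s/2], [E_t/2, E, F], [G_s/2, F, G]] = [[0, 0, -10/9], [0, 13/2, -23/12], [-10/9, -23/12, 19/18]]; det M2 = -650/81
det M1 - det M2 = 2347/162; K = 2347/162 / (51/16)^2 = 300416/210681

Answer: K = 300416/210681


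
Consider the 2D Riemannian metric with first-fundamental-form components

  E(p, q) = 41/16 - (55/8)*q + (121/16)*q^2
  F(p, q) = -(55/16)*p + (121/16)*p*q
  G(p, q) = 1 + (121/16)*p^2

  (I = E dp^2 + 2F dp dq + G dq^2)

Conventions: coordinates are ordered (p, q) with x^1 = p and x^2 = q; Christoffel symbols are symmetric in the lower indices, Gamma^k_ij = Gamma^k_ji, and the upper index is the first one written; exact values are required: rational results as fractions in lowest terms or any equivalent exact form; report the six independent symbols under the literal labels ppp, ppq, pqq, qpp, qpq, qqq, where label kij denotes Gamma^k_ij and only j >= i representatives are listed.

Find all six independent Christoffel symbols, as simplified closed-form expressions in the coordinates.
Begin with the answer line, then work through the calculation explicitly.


Answer: Gamma_ppp = 0, Gamma_ppq = (121*q - 55)/(121*p^2 + 121*q^2 - 110*q + 41), Gamma_pqq = 0, Gamma_qpp = 0, Gamma_qpq = 121*p/(121*p^2 + 121*q^2 - 110*q + 41), Gamma_qqq = 0

E = 41/16 - (55/8)*q + (121/16)*q^2; F = -(55/16)*p + (121/16)*p*q; G = 1 + (121/16)*p^2
Gamma^k_ij = (1/2) g^{kl} (d_i g_jl + d_j g_il - d_l g_ij), with g^inv = (1/(EG-F^2)) [[G, -F], [-F, E]]
first partials: E_p = 0, E_q = -55/8 + (121/8)*q, F_p = -55/16 + (121/16)*q, F_q = (121/16)*p, G_p = (121/8)*p, G_q = 0
D = EG - F^2 = 41/16 - (55/8)*q + (121/16)*q^2 + (121/16)*p^2
expanded: Gamma^p_pp = (G E_p - 2F F_p + F E_q)/(2D), Gamma^p_pq = (G E_q - F G_p)/(2D), Gamma^p_qq = (2G F_q - G G_p - F G_q)/(2D), Gamma^q_pp = (2E F_p - E E_q - F E_p)/(2D), Gamma^q_pq = (E G_p - F E_q)/(2D), Gamma^q_qq = (E G_q - 2F F_q + F G_p)/(2D); substitute and cancel common factors


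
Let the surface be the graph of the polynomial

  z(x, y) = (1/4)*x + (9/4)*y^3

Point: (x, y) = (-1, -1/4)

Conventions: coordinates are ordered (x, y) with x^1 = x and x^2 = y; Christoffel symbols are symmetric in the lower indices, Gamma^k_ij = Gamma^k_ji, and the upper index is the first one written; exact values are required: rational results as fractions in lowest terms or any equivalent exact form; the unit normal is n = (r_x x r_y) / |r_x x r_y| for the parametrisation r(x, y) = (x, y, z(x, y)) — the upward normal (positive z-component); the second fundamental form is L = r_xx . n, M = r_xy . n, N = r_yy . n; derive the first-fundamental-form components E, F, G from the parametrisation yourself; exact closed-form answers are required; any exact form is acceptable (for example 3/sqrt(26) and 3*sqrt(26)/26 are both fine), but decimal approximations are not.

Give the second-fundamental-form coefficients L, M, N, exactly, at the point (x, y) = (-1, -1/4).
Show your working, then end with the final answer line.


z_x = 1/4, z_y = 27/64, z_xx = 0, z_xy = 0, z_yy = -27/8
E = 17/16, F = 27/256, G = 4825/4096; answer radicand W^2 = 5081/4096
unnormalised second-form numerators: l = 0, m = 0, n = -27/8; L = l/sqrt(5081/4096), and similarly M = m/sqrt(W^2), N = n/sqrt(W^2)

Answer: L = 0, M = 0, N = -216*sqrt(5081)/5081


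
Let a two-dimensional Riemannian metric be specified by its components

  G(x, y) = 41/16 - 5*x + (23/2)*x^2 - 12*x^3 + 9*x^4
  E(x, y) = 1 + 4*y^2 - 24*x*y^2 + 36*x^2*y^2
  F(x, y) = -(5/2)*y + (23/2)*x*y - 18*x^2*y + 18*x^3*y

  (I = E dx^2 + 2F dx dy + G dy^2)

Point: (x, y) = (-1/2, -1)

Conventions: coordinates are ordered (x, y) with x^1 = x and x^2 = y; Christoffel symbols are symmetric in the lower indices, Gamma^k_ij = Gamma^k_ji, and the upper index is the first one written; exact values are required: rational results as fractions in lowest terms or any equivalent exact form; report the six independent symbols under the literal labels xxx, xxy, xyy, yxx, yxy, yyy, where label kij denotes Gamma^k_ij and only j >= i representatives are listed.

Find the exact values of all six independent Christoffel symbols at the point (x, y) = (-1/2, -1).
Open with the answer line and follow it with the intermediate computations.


Answer: Gamma_xxx = -6/7, Gamma_xxy = -5/7, Gamma_xyy = 0, Gamma_yxx = -18/35, Gamma_yxy = -3/7, Gamma_yyy = 0

E = 26, F = 15, G = 10 at the point
E_x = -60, E_y = -50, F_x = -43, F_y = -15, G_x = -30, G_y = 0
EG - F^2 = 35;  g^inv = (1/35) * [[10, -15], [-15, 26]]
first-kind symbols [ij,l] = (1/2)(d_i g_jl + d_j g_il - d_l g_ij): [xx,x] = E_x/2 = -30, [xx,y] = F_x - E_y/2 = -18, [xy,x] = E_y/2 = -25, [xy,y] = G_x/2 = -15, [yy,x] = F_y - G_x/2 = 0, [yy,y] = G_y/2 = 0
Gamma^x_ij = (G*[ij,x] - F*[ij,y])/(EG - F^2), Gamma^y_ij = (E*[ij,y] - F*[ij,x])/(EG - F^2)


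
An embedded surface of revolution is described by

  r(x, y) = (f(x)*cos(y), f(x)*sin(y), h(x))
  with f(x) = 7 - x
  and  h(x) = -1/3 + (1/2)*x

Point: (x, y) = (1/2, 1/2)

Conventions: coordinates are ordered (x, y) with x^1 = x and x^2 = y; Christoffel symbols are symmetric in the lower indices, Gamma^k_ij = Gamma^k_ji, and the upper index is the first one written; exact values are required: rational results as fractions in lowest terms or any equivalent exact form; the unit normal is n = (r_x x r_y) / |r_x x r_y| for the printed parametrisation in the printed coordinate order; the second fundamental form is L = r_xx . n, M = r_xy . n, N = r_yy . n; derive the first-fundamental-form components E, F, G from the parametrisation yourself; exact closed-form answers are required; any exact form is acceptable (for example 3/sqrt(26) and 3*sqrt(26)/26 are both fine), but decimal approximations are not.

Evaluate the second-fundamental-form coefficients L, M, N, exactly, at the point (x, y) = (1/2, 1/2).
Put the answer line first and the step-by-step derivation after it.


Answer: L = 0, M = 0, N = 13*sqrt(5)/10

f = 13/2, f' = -1, f'' = 0, h' = 1/2, h'' = 0
E = 5/4, F = 0, G = 169/4; answer radicand W^2 = 5/4
unnormalised second-form numerators: l = 0, m = 0, n = 13/4; L = l/sqrt(5/4), and similarly M = m/sqrt(W^2), N = n/sqrt(W^2)


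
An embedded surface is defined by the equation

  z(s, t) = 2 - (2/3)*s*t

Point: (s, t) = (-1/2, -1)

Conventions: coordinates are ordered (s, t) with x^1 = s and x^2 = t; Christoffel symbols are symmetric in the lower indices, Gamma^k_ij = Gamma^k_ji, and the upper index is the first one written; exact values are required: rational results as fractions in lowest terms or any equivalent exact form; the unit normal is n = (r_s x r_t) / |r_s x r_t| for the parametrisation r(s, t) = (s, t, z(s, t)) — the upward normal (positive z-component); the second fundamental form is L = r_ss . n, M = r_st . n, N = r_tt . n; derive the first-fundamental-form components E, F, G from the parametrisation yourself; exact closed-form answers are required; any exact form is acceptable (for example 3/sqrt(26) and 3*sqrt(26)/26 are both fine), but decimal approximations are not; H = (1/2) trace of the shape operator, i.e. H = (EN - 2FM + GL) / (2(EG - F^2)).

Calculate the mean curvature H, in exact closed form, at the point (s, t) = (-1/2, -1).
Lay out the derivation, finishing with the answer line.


z_s = 2/3, z_t = 1/3, z_ss = 0, z_st = -2/3, z_tt = 0
E = 13/9, F = 2/9, G = 10/9; answer radicand W^2 = 14/9
unnormalised second-form numerators: l = 0, m = -2/3, n = 0; L = l/sqrt(14/9), and similarly M = m/sqrt(W^2), N = n/sqrt(W^2)
H = (E*n - 2*F*m + G*l) / (2*(EG - F^2)*sqrt(W^2)); E*n - 2*F*m + G*l = 8/27, EG - F^2 = 14/9, so H = (2/21)/sqrt(14/9)

Answer: H = sqrt(14)/49


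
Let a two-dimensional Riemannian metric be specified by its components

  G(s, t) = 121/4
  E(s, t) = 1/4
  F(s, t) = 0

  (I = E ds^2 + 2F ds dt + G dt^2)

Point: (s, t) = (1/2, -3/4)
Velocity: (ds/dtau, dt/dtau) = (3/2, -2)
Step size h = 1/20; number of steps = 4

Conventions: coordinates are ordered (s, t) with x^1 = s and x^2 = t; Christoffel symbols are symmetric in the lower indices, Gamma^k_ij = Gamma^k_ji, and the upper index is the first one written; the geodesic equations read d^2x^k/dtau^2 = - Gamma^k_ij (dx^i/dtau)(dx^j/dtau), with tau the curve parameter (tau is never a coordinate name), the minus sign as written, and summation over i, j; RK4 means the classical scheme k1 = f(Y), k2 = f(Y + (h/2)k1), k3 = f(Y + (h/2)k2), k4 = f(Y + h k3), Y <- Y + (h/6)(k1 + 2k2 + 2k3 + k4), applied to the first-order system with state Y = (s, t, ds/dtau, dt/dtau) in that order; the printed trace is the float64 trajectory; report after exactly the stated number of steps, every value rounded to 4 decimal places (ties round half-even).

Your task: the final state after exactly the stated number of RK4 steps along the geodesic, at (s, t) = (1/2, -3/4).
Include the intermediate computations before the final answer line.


f(Y) = (ds/dtau, dt/dtau, -Gamma^s_ij Y'^i Y'^j, -Gamma^t_ij Y'^i Y'^j) with the Gammas evaluated at the stage position; h = 0.050000; intermediate values shown to 6 dp
step 0: s = 0.5000, t = -0.7500, ds/dtau = 1.5000, dt/dtau = -2.0000
step 1:
  k1: at (s, t) = (0.500000, -0.750000), (ds/dtau, dt/dtau) = (1.500000, -2.000000); Gamma_sss = 0.000000, Gamma_sst = 0.000000, Gamma_stt = 0.000000, Gamma_tss = 0.000000, Gamma_tst = 0.000000, Gamma_ttt = 0.000000; k1 = (1.500000, -2.000000, 0.000000, 0.000000)
  k2: at (s, t) = (0.537500, -0.800000), (ds/dtau, dt/dtau) = (1.500000, -2.000000); Gamma_sss = 0.000000, Gamma_sst = 0.000000, Gamma_stt = 0.000000, Gamma_tss = 0.000000, Gamma_tst = 0.000000, Gamma_ttt = 0.000000; k2 = (1.500000, -2.000000, 0.000000, 0.000000)
  k3: at (s, t) = (0.537500, -0.800000), (ds/dtau, dt/dtau) = (1.500000, -2.000000); Gamma_sss = 0.000000, Gamma_sst = 0.000000, Gamma_stt = 0.000000, Gamma_tss = 0.000000, Gamma_tst = 0.000000, Gamma_ttt = 0.000000; k3 = (1.500000, -2.000000, 0.000000, 0.000000)
  k4: at (s, t) = (0.575000, -0.850000), (ds/dtau, dt/dtau) = (1.500000, -2.000000); Gamma_sss = 0.000000, Gamma_sst = 0.000000, Gamma_stt = 0.000000, Gamma_tss = 0.000000, Gamma_tst = 0.000000, Gamma_ttt = 0.000000; k4 = (1.500000, -2.000000, 0.000000, 0.000000)
  Y <- Y + (h/6)(k1 + 2k2 + 2k3 + k4): s = 0.5750, t = -0.8500, ds/dtau = 1.5000, dt/dtau = -2.0000
step 2:
  k1: at (s, t) = (0.575000, -0.850000), (ds/dtau, dt/dtau) = (1.500000, -2.000000); Gamma_sss = 0.000000, Gamma_sst = 0.000000, Gamma_stt = 0.000000, Gamma_tss = 0.000000, Gamma_tst = 0.000000, Gamma_ttt = 0.000000; k1 = (1.500000, -2.000000, 0.000000, 0.000000)
  k2: at (s, t) = (0.612500, -0.900000), (ds/dtau, dt/dtau) = (1.500000, -2.000000); Gamma_sss = 0.000000, Gamma_sst = 0.000000, Gamma_stt = 0.000000, Gamma_tss = 0.000000, Gamma_tst = 0.000000, Gamma_ttt = 0.000000; k2 = (1.500000, -2.000000, 0.000000, 0.000000)
  k3: at (s, t) = (0.612500, -0.900000), (ds/dtau, dt/dtau) = (1.500000, -2.000000); Gamma_sss = 0.000000, Gamma_sst = 0.000000, Gamma_stt = 0.000000, Gamma_tss = 0.000000, Gamma_tst = 0.000000, Gamma_ttt = 0.000000; k3 = (1.500000, -2.000000, 0.000000, 0.000000)
  k4: at (s, t) = (0.650000, -0.950000), (ds/dtau, dt/dtau) = (1.500000, -2.000000); Gamma_sss = 0.000000, Gamma_sst = 0.000000, Gamma_stt = 0.000000, Gamma_tss = 0.000000, Gamma_tst = 0.000000, Gamma_ttt = 0.000000; k4 = (1.500000, -2.000000, 0.000000, 0.000000)
  Y <- Y + (h/6)(k1 + 2k2 + 2k3 + k4): s = 0.6500, t = -0.9500, ds/dtau = 1.5000, dt/dtau = -2.0000
step 3:
  k1: at (s, t) = (0.650000, -0.950000), (ds/dtau, dt/dtau) = (1.500000, -2.000000); Gamma_sss = 0.000000, Gamma_sst = 0.000000, Gamma_stt = 0.000000, Gamma_tss = 0.000000, Gamma_tst = 0.000000, Gamma_ttt = 0.000000; k1 = (1.500000, -2.000000, 0.000000, 0.000000)
  k2: at (s, t) = (0.687500, -1.000000), (ds/dtau, dt/dtau) = (1.500000, -2.000000); Gamma_sss = 0.000000, Gamma_sst = 0.000000, Gamma_stt = 0.000000, Gamma_tss = 0.000000, Gamma_tst = 0.000000, Gamma_ttt = 0.000000; k2 = (1.500000, -2.000000, 0.000000, 0.000000)
  k3: at (s, t) = (0.687500, -1.000000), (ds/dtau, dt/dtau) = (1.500000, -2.000000); Gamma_sss = 0.000000, Gamma_sst = 0.000000, Gamma_stt = 0.000000, Gamma_tss = 0.000000, Gamma_tst = 0.000000, Gamma_ttt = 0.000000; k3 = (1.500000, -2.000000, 0.000000, 0.000000)
  k4: at (s, t) = (0.725000, -1.050000), (ds/dtau, dt/dtau) = (1.500000, -2.000000); Gamma_sss = 0.000000, Gamma_sst = 0.000000, Gamma_stt = 0.000000, Gamma_tss = 0.000000, Gamma_tst = 0.000000, Gamma_ttt = 0.000000; k4 = (1.500000, -2.000000, 0.000000, 0.000000)
  Y <- Y + (h/6)(k1 + 2k2 + 2k3 + k4): s = 0.7250, t = -1.0500, ds/dtau = 1.5000, dt/dtau = -2.0000
step 4:
  k1: at (s, t) = (0.725000, -1.050000), (ds/dtau, dt/dtau) = (1.500000, -2.000000); Gamma_sss = 0.000000, Gamma_sst = 0.000000, Gamma_stt = 0.000000, Gamma_tss = 0.000000, Gamma_tst = 0.000000, Gamma_ttt = 0.000000; k1 = (1.500000, -2.000000, 0.000000, 0.000000)
  k2: at (s, t) = (0.762500, -1.100000), (ds/dtau, dt/dtau) = (1.500000, -2.000000); Gamma_sss = 0.000000, Gamma_sst = 0.000000, Gamma_stt = 0.000000, Gamma_tss = 0.000000, Gamma_tst = 0.000000, Gamma_ttt = 0.000000; k2 = (1.500000, -2.000000, 0.000000, 0.000000)
  k3: at (s, t) = (0.762500, -1.100000), (ds/dtau, dt/dtau) = (1.500000, -2.000000); Gamma_sss = 0.000000, Gamma_sst = 0.000000, Gamma_stt = 0.000000, Gamma_tss = 0.000000, Gamma_tst = 0.000000, Gamma_ttt = 0.000000; k3 = (1.500000, -2.000000, 0.000000, 0.000000)
  k4: at (s, t) = (0.800000, -1.150000), (ds/dtau, dt/dtau) = (1.500000, -2.000000); Gamma_sss = 0.000000, Gamma_sst = 0.000000, Gamma_stt = 0.000000, Gamma_tss = 0.000000, Gamma_tst = 0.000000, Gamma_ttt = 0.000000; k4 = (1.500000, -2.000000, 0.000000, 0.000000)
  Y <- Y + (h/6)(k1 + 2k2 + 2k3 + k4): s = 0.8000, t = -1.1500, ds/dtau = 1.5000, dt/dtau = -2.0000

Answer: s = 0.8000, t = -1.1500, ds/dtau = 1.5000, dt/dtau = -2.0000


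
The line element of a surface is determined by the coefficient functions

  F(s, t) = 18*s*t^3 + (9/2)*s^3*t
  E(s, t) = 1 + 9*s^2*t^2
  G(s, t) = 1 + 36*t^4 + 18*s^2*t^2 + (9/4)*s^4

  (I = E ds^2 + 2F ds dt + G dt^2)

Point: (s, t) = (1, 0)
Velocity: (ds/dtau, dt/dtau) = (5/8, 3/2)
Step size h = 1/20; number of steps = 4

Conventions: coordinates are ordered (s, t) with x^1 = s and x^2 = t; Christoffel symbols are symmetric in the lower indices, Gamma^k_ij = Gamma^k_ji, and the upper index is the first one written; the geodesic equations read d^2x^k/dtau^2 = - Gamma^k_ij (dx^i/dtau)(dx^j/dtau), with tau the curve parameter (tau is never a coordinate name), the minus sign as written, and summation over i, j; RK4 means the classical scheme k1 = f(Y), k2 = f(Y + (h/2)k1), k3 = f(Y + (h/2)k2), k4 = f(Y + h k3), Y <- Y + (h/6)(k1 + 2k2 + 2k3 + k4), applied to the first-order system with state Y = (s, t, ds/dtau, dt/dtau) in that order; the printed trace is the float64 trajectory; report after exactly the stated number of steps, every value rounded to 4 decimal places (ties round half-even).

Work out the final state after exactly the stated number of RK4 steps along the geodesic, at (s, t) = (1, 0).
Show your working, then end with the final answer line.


f(Y) = (ds/dtau, dt/dtau, -Gamma^s_ij Y'^i Y'^j, -Gamma^t_ij Y'^i Y'^j) with the Gammas evaluated at the stage position; h = 0.050000; intermediate values shown to 6 dp
step 0: s = 1.0000, t = 0.0000, ds/dtau = 0.6250, dt/dtau = 1.5000
step 1:
  k1: at (s, t) = (1.000000, 0.000000), (ds/dtau, dt/dtau) = (0.625000, 1.500000); Gamma_sss = 0.000000, Gamma_sst = 0.000000, Gamma_stt = 0.000000, Gamma_tss = 0.000000, Gamma_tst = 1.384615, Gamma_ttt = 0.000000; k1 = (0.625000, 1.500000, 0.000000, -2.596154)
  k2: at (s, t) = (1.015625, 0.037500), (ds/dtau, dt/dtau) = (0.625000, 1.435096); Gamma_sss = 0.003744, Gamma_sst = 0.101401, Gamma_stt = 0.014976, Gamma_tss = 0.050977, Gamma_tst = 1.380628, Gamma_ttt = 0.203908; k2 = (0.625000, 1.435096, -0.214206, -2.916529)
  k3: at (s, t) = (1.015625, 0.035877), (ds/dtau, dt/dtau) = (0.619645, 1.427087); Gamma_sss = 0.003430, Gamma_sst = 0.097108, Gamma_stt = 0.013721, Gamma_tss = 0.048796, Gamma_tst = 1.381332, Gamma_ttt = 0.195185; k3 = (0.619645, 1.427087, -0.201004, -2.859233)
  k4: at (s, t) = (1.030982, 0.071354), (ds/dtau, dt/dtau) = (0.614950, 1.357038); Gamma_sss = 0.012806, Gamma_sst = 0.185030, Gamma_stt = 0.051224, Gamma_tss = 0.094288, Gamma_tst = 1.362340, Gamma_ttt = 0.377151; k4 = (0.614950, 1.357038, -0.407993, -3.003973)
  Y <- Y + (h/6)(k1 + 2k2 + 2k3 + k4): s = 1.0311, t = 0.0715, ds/dtau = 0.6147, dt/dtau = 1.3571
step 2:
  k1: at (s, t) = (1.031077, 0.071512), (ds/dtau, dt/dtau) = (0.614680, 1.357070); Gamma_sss = 0.012858, Gamma_sst = 0.185391, Gamma_stt = 0.051432, Gamma_tss = 0.094479, Gamma_tst = 1.362228, Gamma_ttt = 0.377916; k1 = (0.614680, 1.357070, -0.408871, -3.004324)
  k2: at (s, t) = (1.046444, 0.105438), (ds/dtau, dt/dtau) = (0.604458, 1.281961); Gamma_sss = 0.025973, Gamma_sst = 0.257776, Gamma_stt = 0.103893, Gamma_tss = 0.134122, Gamma_tst = 1.331119, Gamma_ttt = 0.536488; k2 = (0.604458, 1.281961, -0.579726, -2.993628)
  k3: at (s, t) = (1.046188, 0.103561), (ds/dtau, dt/dtau) = (0.600187, 1.282229); Gamma_sss = 0.025142, Gamma_sst = 0.253988, Gamma_stt = 0.100568, Gamma_tss = 0.131971, Gamma_tst = 1.333198, Gamma_ttt = 0.527886; k3 = (0.600187, 1.282229, -0.565327, -2.967438)
  k4: at (s, t) = (1.061086, 0.135623), (ds/dtau, dt/dtau) = (0.586414, 1.208698); Gamma_sss = 0.039709, Gamma_sst = 0.310674, Gamma_stt = 0.158836, Gamma_tss = 0.165488, Gamma_tst = 1.294741, Gamma_ttt = 0.661951; k4 = (0.586414, 1.208698, -0.686115, -2.859401)
  Y <- Y + (h/6)(k1 + 2k2 + 2k3 + k4): s = 1.0612, t = 0.1356, ds/dtau = 0.5865, dt/dtau = 1.2089
step 3:
  k1: at (s, t) = (1.061164, 0.135630), (ds/dtau, dt/dtau) = (0.586471, 1.208854); Gamma_sss = 0.039707, Gamma_sst = 0.310666, Gamma_stt = 0.158828, Gamma_tss = 0.165483, Gamma_tst = 1.294736, Gamma_ttt = 0.661932; k1 = (0.586471, 1.208854, -0.686254, -2.860044)
  k2: at (s, t) = (1.075825, 0.165851), (ds/dtau, dt/dtau) = (0.569314, 1.137353); Gamma_sss = 0.054344, Gamma_sst = 0.352511, Gamma_stt = 0.217374, Gamma_tss = 0.193011, Gamma_tst = 1.252002, Gamma_ttt = 0.772043; k2 = (0.569314, 1.137353, -0.755312, -2.682623)
  k3: at (s, t) = (1.075396, 0.164063), (ds/dtau, dt/dtau) = (0.567588, 1.141789); Gamma_sss = 0.053430, Gamma_sst = 0.350224, Gamma_stt = 0.213722, Gamma_tss = 0.191415, Gamma_tst = 1.254678, Gamma_ttt = 0.765659; k3 = (0.567588, 1.141789, -0.749774, -2.686068)
  k4: at (s, t) = (1.089543, 0.192719), (ds/dtau, dt/dtau) = (0.548982, 1.074551); Gamma_sss = 0.067309, Gamma_sst = 0.380533, Gamma_stt = 0.269236, Gamma_tss = 0.214078, Gamma_tst = 1.210297, Gamma_ttt = 0.856312; k4 = (0.548982, 1.074551, -0.780122, -2.481198)
  Y <- Y + (h/6)(k1 + 2k2 + 2k3 + k4): s = 1.0896, t = 0.1926, ds/dtau = 0.5492, dt/dtau = 1.0749
step 4:
  k1: at (s, t) = (1.089574, 0.192644), (ds/dtau, dt/dtau) = (0.549166, 1.074866); Gamma_sss = 0.067265, Gamma_sst = 0.380447, Gamma_stt = 0.269062, Gamma_tss = 0.214009, Gamma_tst = 1.210417, Gamma_ttt = 0.856038; k1 = (0.549166, 1.074866, -0.780284, -2.482523)
  k2: at (s, t) = (1.103303, 0.219515), (ds/dtau, dt/dtau) = (0.529659, 1.012803); Gamma_sss = 0.079730, Gamma_sst = 0.400730, Gamma_stt = 0.318920, Gamma_tss = 0.232091, Gamma_tst = 1.166512, Gamma_ttt = 0.928365; k2 = (0.529659, 1.012803, -0.779441, -2.268926)
  k3: at (s, t) = (1.102815, 0.217964), (ds/dtau, dt/dtau) = (0.529680, 1.018142); Gamma_sss = 0.078992, Gamma_sst = 0.399671, Gamma_stt = 0.315969, Gamma_tss = 0.231060, Gamma_tst = 1.169079, Gamma_ttt = 0.924241; k3 = (0.529680, 1.018142, -0.780777, -2.283852)
  k4: at (s, t) = (1.116058, 0.243551), (ds/dtau, dt/dtau) = (0.510127, 0.960673); Gamma_sss = 0.090105, Gamma_sst = 0.412903, Gamma_stt = 0.360421, Gamma_tss = 0.245778, Gamma_tst = 1.126262, Gamma_ttt = 0.983111; k4 = (0.510127, 0.960673, -0.760777, -2.075149)
  Y <- Y + (h/6)(k1 + 2k2 + 2k3 + k4): s = 1.1161, t = 0.2435, ds/dtau = 0.5103, dt/dtau = 0.9610

Answer: s = 1.1161, t = 0.2435, ds/dtau = 0.5103, dt/dtau = 0.9610


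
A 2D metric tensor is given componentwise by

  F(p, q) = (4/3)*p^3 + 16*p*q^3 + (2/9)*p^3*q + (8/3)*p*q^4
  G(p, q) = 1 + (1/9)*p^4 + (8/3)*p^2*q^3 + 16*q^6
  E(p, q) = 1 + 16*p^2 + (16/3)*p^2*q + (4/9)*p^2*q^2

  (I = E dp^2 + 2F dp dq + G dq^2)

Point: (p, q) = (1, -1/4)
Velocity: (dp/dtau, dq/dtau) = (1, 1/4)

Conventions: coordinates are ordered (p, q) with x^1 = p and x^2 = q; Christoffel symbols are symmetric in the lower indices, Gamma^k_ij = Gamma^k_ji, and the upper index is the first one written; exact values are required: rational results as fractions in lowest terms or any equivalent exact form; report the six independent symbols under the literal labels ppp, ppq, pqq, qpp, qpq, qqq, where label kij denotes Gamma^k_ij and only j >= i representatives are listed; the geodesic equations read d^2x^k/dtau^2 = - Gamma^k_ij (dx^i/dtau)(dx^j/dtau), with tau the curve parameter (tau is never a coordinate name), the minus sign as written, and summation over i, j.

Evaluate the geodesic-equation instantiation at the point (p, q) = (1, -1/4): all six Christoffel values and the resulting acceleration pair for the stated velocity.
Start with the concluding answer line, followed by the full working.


Answer: Gamma_ppp = 33856/36329, Gamma_ppq = 5888/36329, Gamma_pqq = 6624/36329, Gamma_qpp = 2392/36329, Gamma_qpq = 416/36329, Gamma_qqq = 468/36329; accelerations (d^2p/dtau^2, d^2q/dtau^2) = (-37214/36329, -10517/145316)

E = 565/36, F = 299/288, G = 2473/2304 at the point
E_p = 529/18, E_q = 46/9, F_p = 115/32, F_q = 55/18, G_p = 13/36, G_q = 13/32
EG - F^2 = 36329/2304;  g^inv = (2304/36329) * [[2473/2304, -299/288], [-299/288, 565/36]]
first-kind symbols [ij,l] = (1/2)(d_i g_jl + d_j g_il - d_l g_ij): [pp,p] = E_p/2 = 529/36, [pp,q] = F_p - E_q/2 = 299/288, [pq,p] = E_q/2 = 23/9, [pq,q] = G_p/2 = 13/72, [qq,p] = F_q - G_p/2 = 23/8, [qq,q] = G_q/2 = 13/64
Gamma^p_ij = (G*[ij,p] - F*[ij,q])/(EG - F^2), Gamma^q_ij = (E*[ij,q] - F*[ij,p])/(EG - F^2)
Gamma_ppp = 33856/36329, Gamma_ppq = 5888/36329, Gamma_pqq = 6624/36329, Gamma_qpp = 2392/36329, Gamma_qpq = 416/36329, Gamma_qqq = 468/36329
d^2p/dtau^2 = -(Gamma_ppp*(1)^2 + 2*Gamma_ppq*(1)*(1/4) + Gamma_pqq*(1/4)^2) = -37214/36329
d^2q/dtau^2 = -(Gamma_qpp*(1)^2 + 2*Gamma_qpq*(1)*(1/4) + Gamma_qqq*(1/4)^2) = -10517/145316


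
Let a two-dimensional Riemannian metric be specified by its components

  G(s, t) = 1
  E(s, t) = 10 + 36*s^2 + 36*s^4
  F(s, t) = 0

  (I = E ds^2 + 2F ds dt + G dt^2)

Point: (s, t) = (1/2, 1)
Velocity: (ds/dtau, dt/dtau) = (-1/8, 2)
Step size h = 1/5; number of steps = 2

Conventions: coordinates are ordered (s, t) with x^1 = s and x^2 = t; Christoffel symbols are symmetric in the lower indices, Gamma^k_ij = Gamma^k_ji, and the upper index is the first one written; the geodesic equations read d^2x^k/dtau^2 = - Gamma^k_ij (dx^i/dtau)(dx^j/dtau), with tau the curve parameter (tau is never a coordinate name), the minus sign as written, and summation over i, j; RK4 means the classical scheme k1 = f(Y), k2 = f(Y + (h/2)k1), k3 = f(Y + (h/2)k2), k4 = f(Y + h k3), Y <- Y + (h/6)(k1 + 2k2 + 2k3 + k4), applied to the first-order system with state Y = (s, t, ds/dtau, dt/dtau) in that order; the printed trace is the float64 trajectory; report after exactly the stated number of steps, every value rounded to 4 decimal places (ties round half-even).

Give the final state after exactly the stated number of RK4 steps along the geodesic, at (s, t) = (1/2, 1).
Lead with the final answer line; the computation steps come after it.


Answer: s = 0.4484, t = 1.8000, ds/dtau = -0.1333, dt/dtau = 2.0000

f(Y) = (ds/dtau, dt/dtau, -Gamma^s_ij Y'^i Y'^j, -Gamma^t_ij Y'^i Y'^j) with the Gammas evaluated at the stage position; h = 0.200000; intermediate values shown to 6 dp
step 0: s = 0.5000, t = 1.0000, ds/dtau = -0.1250, dt/dtau = 2.0000
step 1:
  k1: at (s, t) = (0.500000, 1.000000), (ds/dtau, dt/dtau) = (-0.125000, 2.000000); Gamma_sss = 1.270588, Gamma_sst = 0.000000, Gamma_stt = 0.000000, Gamma_tss = 0.000000, Gamma_tst = 0.000000, Gamma_ttt = 0.000000; k1 = (-0.125000, 2.000000, -0.019853, 0.000000)
  k2: at (s, t) = (0.487500, 1.200000), (ds/dtau, dt/dtau) = (-0.126985, 2.000000); Gamma_sss = 1.257557, Gamma_sst = 0.000000, Gamma_stt = 0.000000, Gamma_tss = 0.000000, Gamma_tst = 0.000000, Gamma_ttt = 0.000000; k2 = (-0.126985, 2.000000, -0.020278, 0.000000)
  k3: at (s, t) = (0.487301, 1.200000), (ds/dtau, dt/dtau) = (-0.127028, 2.000000); Gamma_sss = 1.257342, Gamma_sst = 0.000000, Gamma_stt = 0.000000, Gamma_tss = 0.000000, Gamma_tst = 0.000000, Gamma_ttt = 0.000000; k3 = (-0.127028, 2.000000, -0.020289, 0.000000)
  k4: at (s, t) = (0.474594, 1.400000), (ds/dtau, dt/dtau) = (-0.129058, 2.000000); Gamma_sss = 1.243140, Gamma_sst = 0.000000, Gamma_stt = 0.000000, Gamma_tss = 0.000000, Gamma_tst = 0.000000, Gamma_ttt = 0.000000; k4 = (-0.129058, 2.000000, -0.020706, 0.000000)
  Y <- Y + (h/6)(k1 + 2k2 + 2k3 + k4): s = 0.4746, t = 1.4000, ds/dtau = -0.1291, dt/dtau = 2.0000
step 2:
  k1: at (s, t) = (0.474597, 1.400000), (ds/dtau, dt/dtau) = (-0.129056, 2.000000); Gamma_sss = 1.243143, Gamma_sst = 0.000000, Gamma_stt = 0.000000, Gamma_tss = 0.000000, Gamma_tst = 0.000000, Gamma_ttt = 0.000000; k1 = (-0.129056, 2.000000, -0.020705, 0.000000)
  k2: at (s, t) = (0.461692, 1.600000), (ds/dtau, dt/dtau) = (-0.131127, 2.000000); Gamma_sss = 1.227724, Gamma_sst = 0.000000, Gamma_stt = 0.000000, Gamma_tss = 0.000000, Gamma_tst = 0.000000, Gamma_ttt = 0.000000; k2 = (-0.131127, 2.000000, -0.021110, 0.000000)
  k3: at (s, t) = (0.461485, 1.600000), (ds/dtau, dt/dtau) = (-0.131167, 2.000000); Gamma_sss = 1.227469, Gamma_sst = 0.000000, Gamma_stt = 0.000000, Gamma_tss = 0.000000, Gamma_tst = 0.000000, Gamma_ttt = 0.000000; k3 = (-0.131167, 2.000000, -0.021118, 0.000000)
  k4: at (s, t) = (0.448364, 1.800000), (ds/dtau, dt/dtau) = (-0.133280, 2.000000); Gamma_sss = 1.210723, Gamma_sst = 0.000000, Gamma_stt = 0.000000, Gamma_tss = 0.000000, Gamma_tst = 0.000000, Gamma_ttt = 0.000000; k4 = (-0.133280, 2.000000, -0.021507, 0.000000)
  Y <- Y + (h/6)(k1 + 2k2 + 2k3 + k4): s = 0.4484, t = 1.8000, ds/dtau = -0.1333, dt/dtau = 2.0000
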